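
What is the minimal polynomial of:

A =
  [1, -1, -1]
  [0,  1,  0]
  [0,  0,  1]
x^2 - 2*x + 1

The characteristic polynomial is χ_A(x) = (x - 1)^3, so the eigenvalues are known. The minimal polynomial is
  m_A(x) = Π_λ (x − λ)^{k_λ}
where k_λ is the size of the *largest* Jordan block for λ (equivalently, the smallest k with (A − λI)^k v = 0 for every generalised eigenvector v of λ).

  λ = 1: largest Jordan block has size 2, contributing (x − 1)^2

So m_A(x) = (x - 1)^2 = x^2 - 2*x + 1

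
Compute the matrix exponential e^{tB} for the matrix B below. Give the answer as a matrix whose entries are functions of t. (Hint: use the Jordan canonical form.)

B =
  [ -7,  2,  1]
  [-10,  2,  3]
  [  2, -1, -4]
e^{tB} =
  [-t^2*exp(-3*t) - 4*t*exp(-3*t) + exp(-3*t), t^2*exp(-3*t)/2 + 2*t*exp(-3*t), t^2*exp(-3*t)/2 + t*exp(-3*t)]
  [-2*t^2*exp(-3*t) - 10*t*exp(-3*t), t^2*exp(-3*t) + 5*t*exp(-3*t) + exp(-3*t), t^2*exp(-3*t) + 3*t*exp(-3*t)]
  [2*t*exp(-3*t), -t*exp(-3*t), -t*exp(-3*t) + exp(-3*t)]

Strategy: write B = P · J · P⁻¹ where J is a Jordan canonical form, so e^{tB} = P · e^{tJ} · P⁻¹, and e^{tJ} can be computed block-by-block.

B has Jordan form
J =
  [-3,  1,  0]
  [ 0, -3,  1]
  [ 0,  0, -3]
(up to reordering of blocks).

Per-block formulas:
  For a 3×3 Jordan block J_3(-3): exp(t · J_3(-3)) = e^(-3t)·(I + t·N + (t^2/2)·N^2), where N is the 3×3 nilpotent shift.

After assembling e^{tJ} and conjugating by P, we get:

e^{tB} =
  [-t^2*exp(-3*t) - 4*t*exp(-3*t) + exp(-3*t), t^2*exp(-3*t)/2 + 2*t*exp(-3*t), t^2*exp(-3*t)/2 + t*exp(-3*t)]
  [-2*t^2*exp(-3*t) - 10*t*exp(-3*t), t^2*exp(-3*t) + 5*t*exp(-3*t) + exp(-3*t), t^2*exp(-3*t) + 3*t*exp(-3*t)]
  [2*t*exp(-3*t), -t*exp(-3*t), -t*exp(-3*t) + exp(-3*t)]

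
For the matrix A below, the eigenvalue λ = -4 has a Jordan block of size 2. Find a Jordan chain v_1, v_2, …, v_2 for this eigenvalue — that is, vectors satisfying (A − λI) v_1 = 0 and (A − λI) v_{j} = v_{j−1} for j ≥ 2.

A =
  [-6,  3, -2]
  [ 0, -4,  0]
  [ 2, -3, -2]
A Jordan chain for λ = -4 of length 2:
v_1 = (-2, 0, 2)ᵀ
v_2 = (1, 0, 0)ᵀ

Let N = A − (-4)·I. We want v_2 with N^2 v_2 = 0 but N^1 v_2 ≠ 0; then v_{j-1} := N · v_j for j = 2, …, 2.

Pick v_2 = (1, 0, 0)ᵀ.
Then v_1 = N · v_2 = (-2, 0, 2)ᵀ.

Sanity check: (A − (-4)·I) v_1 = (0, 0, 0)ᵀ = 0. ✓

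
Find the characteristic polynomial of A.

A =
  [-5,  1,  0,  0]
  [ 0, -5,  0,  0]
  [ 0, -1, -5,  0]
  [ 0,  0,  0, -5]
x^4 + 20*x^3 + 150*x^2 + 500*x + 625

Expanding det(x·I − A) (e.g. by cofactor expansion or by noting that A is similar to its Jordan form J, which has the same characteristic polynomial as A) gives
  χ_A(x) = x^4 + 20*x^3 + 150*x^2 + 500*x + 625
which factors as (x + 5)^4. The eigenvalues (with algebraic multiplicities) are λ = -5 with multiplicity 4.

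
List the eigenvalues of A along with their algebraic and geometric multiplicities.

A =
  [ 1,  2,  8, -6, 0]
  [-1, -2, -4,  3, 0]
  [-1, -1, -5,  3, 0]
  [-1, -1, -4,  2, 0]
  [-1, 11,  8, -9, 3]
λ = -1: alg = 4, geom = 3; λ = 3: alg = 1, geom = 1

Step 1 — factor the characteristic polynomial to read off the algebraic multiplicities:
  χ_A(x) = (x - 3)*(x + 1)^4

Step 2 — compute geometric multiplicities via the rank-nullity identity g(λ) = n − rank(A − λI):
  rank(A − (-1)·I) = 2, so dim ker(A − (-1)·I) = n − 2 = 3
  rank(A − (3)·I) = 4, so dim ker(A − (3)·I) = n − 4 = 1

Summary:
  λ = -1: algebraic multiplicity = 4, geometric multiplicity = 3
  λ = 3: algebraic multiplicity = 1, geometric multiplicity = 1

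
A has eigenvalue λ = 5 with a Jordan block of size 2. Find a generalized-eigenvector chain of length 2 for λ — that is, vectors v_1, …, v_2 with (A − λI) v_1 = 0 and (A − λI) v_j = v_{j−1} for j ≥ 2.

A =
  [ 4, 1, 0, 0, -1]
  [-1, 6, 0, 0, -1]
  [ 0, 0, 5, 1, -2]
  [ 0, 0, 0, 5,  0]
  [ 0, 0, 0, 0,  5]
A Jordan chain for λ = 5 of length 2:
v_1 = (-1, -1, 0, 0, 0)ᵀ
v_2 = (1, 0, 0, 0, 0)ᵀ

Let N = A − (5)·I. We want v_2 with N^2 v_2 = 0 but N^1 v_2 ≠ 0; then v_{j-1} := N · v_j for j = 2, …, 2.

Pick v_2 = (1, 0, 0, 0, 0)ᵀ.
Then v_1 = N · v_2 = (-1, -1, 0, 0, 0)ᵀ.

Sanity check: (A − (5)·I) v_1 = (0, 0, 0, 0, 0)ᵀ = 0. ✓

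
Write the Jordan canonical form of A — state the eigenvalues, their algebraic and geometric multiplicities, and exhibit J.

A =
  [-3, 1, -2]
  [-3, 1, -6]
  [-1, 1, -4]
J_2(-2) ⊕ J_1(-2)

The characteristic polynomial is
  det(x·I − A) = x^3 + 6*x^2 + 12*x + 8 = (x + 2)^3

Eigenvalues and multiplicities (the geometric multiplicity of λ is n − rank(A − λI), which equals the number of Jordan blocks for λ):
  λ = -2: algebraic multiplicity = 3, geometric multiplicity = 2

Determining the block sizes for each eigenvalue:
  λ = -2: 2 blocks summing to 3 forces exactly one block of size 2 and the rest size 1 → block sizes [2, 1]

Assembling the blocks gives a Jordan form
J =
  [-2,  1,  0]
  [ 0, -2,  0]
  [ 0,  0, -2]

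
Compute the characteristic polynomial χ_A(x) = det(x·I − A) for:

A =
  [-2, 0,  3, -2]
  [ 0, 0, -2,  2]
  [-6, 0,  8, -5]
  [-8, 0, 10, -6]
x^4

Expanding det(x·I − A) (e.g. by cofactor expansion or by noting that A is similar to its Jordan form J, which has the same characteristic polynomial as A) gives
  χ_A(x) = x^4
which factors as x^4. The eigenvalues (with algebraic multiplicities) are λ = 0 with multiplicity 4.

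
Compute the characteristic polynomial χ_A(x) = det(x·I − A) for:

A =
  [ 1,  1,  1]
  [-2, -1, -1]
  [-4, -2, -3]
x^3 + 3*x^2 + 3*x + 1

Expanding det(x·I − A) (e.g. by cofactor expansion or by noting that A is similar to its Jordan form J, which has the same characteristic polynomial as A) gives
  χ_A(x) = x^3 + 3*x^2 + 3*x + 1
which factors as (x + 1)^3. The eigenvalues (with algebraic multiplicities) are λ = -1 with multiplicity 3.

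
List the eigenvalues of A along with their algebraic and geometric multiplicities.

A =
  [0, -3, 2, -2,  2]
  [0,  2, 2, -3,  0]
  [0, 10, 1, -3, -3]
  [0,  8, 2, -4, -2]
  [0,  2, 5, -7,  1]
λ = 0: alg = 5, geom = 2

Step 1 — factor the characteristic polynomial to read off the algebraic multiplicities:
  χ_A(x) = x^5

Step 2 — compute geometric multiplicities via the rank-nullity identity g(λ) = n − rank(A − λI):
  rank(A − (0)·I) = 3, so dim ker(A − (0)·I) = n − 3 = 2

Summary:
  λ = 0: algebraic multiplicity = 5, geometric multiplicity = 2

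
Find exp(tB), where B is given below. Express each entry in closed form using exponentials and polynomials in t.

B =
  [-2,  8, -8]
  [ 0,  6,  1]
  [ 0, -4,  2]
e^{tB} =
  [exp(-2*t), 8*t*exp(4*t), 4*t*exp(4*t) - 2*exp(4*t) + 2*exp(-2*t)]
  [0, 2*t*exp(4*t) + exp(4*t), t*exp(4*t)]
  [0, -4*t*exp(4*t), -2*t*exp(4*t) + exp(4*t)]

Strategy: write B = P · J · P⁻¹ where J is a Jordan canonical form, so e^{tB} = P · e^{tJ} · P⁻¹, and e^{tJ} can be computed block-by-block.

B has Jordan form
J =
  [-2, 0, 0]
  [ 0, 4, 1]
  [ 0, 0, 4]
(up to reordering of blocks).

Per-block formulas:
  For a 1×1 block at λ = -2: exp(t · [-2]) = [e^(-2t)].
  For a 2×2 Jordan block J_2(4): exp(t · J_2(4)) = e^(4t)·(I + t·N), where N is the 2×2 nilpotent shift.

After assembling e^{tJ} and conjugating by P, we get:

e^{tB} =
  [exp(-2*t), 8*t*exp(4*t), 4*t*exp(4*t) - 2*exp(4*t) + 2*exp(-2*t)]
  [0, 2*t*exp(4*t) + exp(4*t), t*exp(4*t)]
  [0, -4*t*exp(4*t), -2*t*exp(4*t) + exp(4*t)]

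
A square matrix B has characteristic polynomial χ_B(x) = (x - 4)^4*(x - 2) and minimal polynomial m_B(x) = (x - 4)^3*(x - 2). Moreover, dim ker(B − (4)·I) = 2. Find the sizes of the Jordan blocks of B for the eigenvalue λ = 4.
Block sizes for λ = 4: [3, 1]

Step 1 — from the characteristic polynomial, algebraic multiplicity of λ = 4 is 4. From dim ker(B − (4)·I) = 2, there are exactly 2 Jordan blocks for λ = 4.
Step 2 — from the minimal polynomial, the factor (x − 4)^3 tells us the largest block for λ = 4 has size 3.
Step 3 — with total size 4, 2 blocks, and largest block 3, the block sizes (in nonincreasing order) are [3, 1].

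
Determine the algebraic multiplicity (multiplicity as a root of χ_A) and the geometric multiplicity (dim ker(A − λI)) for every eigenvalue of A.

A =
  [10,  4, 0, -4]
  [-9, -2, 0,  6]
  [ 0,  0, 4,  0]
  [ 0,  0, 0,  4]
λ = 4: alg = 4, geom = 3

Step 1 — factor the characteristic polynomial to read off the algebraic multiplicities:
  χ_A(x) = (x - 4)^4

Step 2 — compute geometric multiplicities via the rank-nullity identity g(λ) = n − rank(A − λI):
  rank(A − (4)·I) = 1, so dim ker(A − (4)·I) = n − 1 = 3

Summary:
  λ = 4: algebraic multiplicity = 4, geometric multiplicity = 3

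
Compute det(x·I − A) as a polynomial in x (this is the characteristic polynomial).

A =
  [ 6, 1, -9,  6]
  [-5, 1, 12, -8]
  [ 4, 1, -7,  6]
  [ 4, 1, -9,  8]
x^4 - 8*x^3 + 24*x^2 - 32*x + 16

Expanding det(x·I − A) (e.g. by cofactor expansion or by noting that A is similar to its Jordan form J, which has the same characteristic polynomial as A) gives
  χ_A(x) = x^4 - 8*x^3 + 24*x^2 - 32*x + 16
which factors as (x - 2)^4. The eigenvalues (with algebraic multiplicities) are λ = 2 with multiplicity 4.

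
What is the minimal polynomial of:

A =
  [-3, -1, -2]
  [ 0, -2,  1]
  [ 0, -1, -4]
x^3 + 9*x^2 + 27*x + 27

The characteristic polynomial is χ_A(x) = (x + 3)^3, so the eigenvalues are known. The minimal polynomial is
  m_A(x) = Π_λ (x − λ)^{k_λ}
where k_λ is the size of the *largest* Jordan block for λ (equivalently, the smallest k with (A − λI)^k v = 0 for every generalised eigenvector v of λ).

  λ = -3: largest Jordan block has size 3, contributing (x + 3)^3

So m_A(x) = (x + 3)^3 = x^3 + 9*x^2 + 27*x + 27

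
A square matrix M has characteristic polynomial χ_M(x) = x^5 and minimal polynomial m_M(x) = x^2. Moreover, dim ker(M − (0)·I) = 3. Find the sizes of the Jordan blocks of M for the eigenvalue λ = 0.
Block sizes for λ = 0: [2, 2, 1]

Step 1 — from the characteristic polynomial, algebraic multiplicity of λ = 0 is 5. From dim ker(M − (0)·I) = 3, there are exactly 3 Jordan blocks for λ = 0.
Step 2 — from the minimal polynomial, the factor (x − 0)^2 tells us the largest block for λ = 0 has size 2.
Step 3 — with total size 5, 3 blocks, and largest block 2, the block sizes (in nonincreasing order) are [2, 2, 1].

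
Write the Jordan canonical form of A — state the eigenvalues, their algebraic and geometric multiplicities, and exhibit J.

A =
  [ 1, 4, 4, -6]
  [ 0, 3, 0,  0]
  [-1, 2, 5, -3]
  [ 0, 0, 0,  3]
J_2(3) ⊕ J_1(3) ⊕ J_1(3)

The characteristic polynomial is
  det(x·I − A) = x^4 - 12*x^3 + 54*x^2 - 108*x + 81 = (x - 3)^4

Eigenvalues and multiplicities (the geometric multiplicity of λ is n − rank(A − λI), which equals the number of Jordan blocks for λ):
  λ = 3: algebraic multiplicity = 4, geometric multiplicity = 3

Determining the block sizes for each eigenvalue:
  λ = 3: 3 blocks summing to 4 forces exactly one block of size 2 and the rest size 1 → block sizes [2, 1, 1]

Assembling the blocks gives a Jordan form
J =
  [3, 1, 0, 0]
  [0, 3, 0, 0]
  [0, 0, 3, 0]
  [0, 0, 0, 3]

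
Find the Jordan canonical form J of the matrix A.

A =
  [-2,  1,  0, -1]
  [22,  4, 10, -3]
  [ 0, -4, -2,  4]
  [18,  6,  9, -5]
J_3(-2) ⊕ J_1(1)

The characteristic polynomial is
  det(x·I − A) = x^4 + 5*x^3 + 6*x^2 - 4*x - 8 = (x - 1)*(x + 2)^3

Eigenvalues and multiplicities (the geometric multiplicity of λ is n − rank(A − λI), which equals the number of Jordan blocks for λ):
  λ = -2: algebraic multiplicity = 3, geometric multiplicity = 1
  λ = 1: algebraic multiplicity = 1, geometric multiplicity = 1

Determining the block sizes for each eigenvalue:
  λ = -2: one block (gm = 1), so the single block has size am = 3 → block sizes [3]
  λ = 1: one block (gm = 1), so the single block has size am = 1 → block sizes [1]

Assembling the blocks gives a Jordan form
J =
  [-2,  1,  0, 0]
  [ 0, -2,  1, 0]
  [ 0,  0, -2, 0]
  [ 0,  0,  0, 1]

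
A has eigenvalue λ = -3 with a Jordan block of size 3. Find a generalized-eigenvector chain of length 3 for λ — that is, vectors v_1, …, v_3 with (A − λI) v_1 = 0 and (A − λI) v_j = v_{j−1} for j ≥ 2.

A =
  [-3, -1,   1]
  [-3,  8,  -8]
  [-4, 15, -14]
A Jordan chain for λ = -3 of length 3:
v_1 = (-1, -1, -1)ᵀ
v_2 = (0, -3, -4)ᵀ
v_3 = (1, 0, 0)ᵀ

Let N = A − (-3)·I. We want v_3 with N^3 v_3 = 0 but N^2 v_3 ≠ 0; then v_{j-1} := N · v_j for j = 3, …, 2.

Pick v_3 = (1, 0, 0)ᵀ.
Then v_2 = N · v_3 = (0, -3, -4)ᵀ.
Then v_1 = N · v_2 = (-1, -1, -1)ᵀ.

Sanity check: (A − (-3)·I) v_1 = (0, 0, 0)ᵀ = 0. ✓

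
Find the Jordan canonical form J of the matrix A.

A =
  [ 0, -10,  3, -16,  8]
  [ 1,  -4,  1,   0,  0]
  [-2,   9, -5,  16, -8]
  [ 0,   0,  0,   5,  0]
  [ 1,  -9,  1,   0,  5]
J_3(-3) ⊕ J_1(5) ⊕ J_1(5)

The characteristic polynomial is
  det(x·I − A) = x^5 - x^4 - 38*x^3 - 18*x^2 + 405*x + 675 = (x - 5)^2*(x + 3)^3

Eigenvalues and multiplicities (the geometric multiplicity of λ is n − rank(A − λI), which equals the number of Jordan blocks for λ):
  λ = -3: algebraic multiplicity = 3, geometric multiplicity = 1
  λ = 5: algebraic multiplicity = 2, geometric multiplicity = 2

Determining the block sizes for each eigenvalue:
  λ = -3: one block (gm = 1), so the single block has size am = 3 → block sizes [3]
  λ = 5: gm = am = 2, so every block has size 1 → block sizes [1, 1]

Assembling the blocks gives a Jordan form
J =
  [-3,  1,  0, 0, 0]
  [ 0, -3,  1, 0, 0]
  [ 0,  0, -3, 0, 0]
  [ 0,  0,  0, 5, 0]
  [ 0,  0,  0, 0, 5]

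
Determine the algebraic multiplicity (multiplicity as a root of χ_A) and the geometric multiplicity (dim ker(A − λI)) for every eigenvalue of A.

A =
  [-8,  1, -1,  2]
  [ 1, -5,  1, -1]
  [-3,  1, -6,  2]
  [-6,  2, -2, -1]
λ = -5: alg = 4, geom = 2

Step 1 — factor the characteristic polynomial to read off the algebraic multiplicities:
  χ_A(x) = (x + 5)^4

Step 2 — compute geometric multiplicities via the rank-nullity identity g(λ) = n − rank(A − λI):
  rank(A − (-5)·I) = 2, so dim ker(A − (-5)·I) = n − 2 = 2

Summary:
  λ = -5: algebraic multiplicity = 4, geometric multiplicity = 2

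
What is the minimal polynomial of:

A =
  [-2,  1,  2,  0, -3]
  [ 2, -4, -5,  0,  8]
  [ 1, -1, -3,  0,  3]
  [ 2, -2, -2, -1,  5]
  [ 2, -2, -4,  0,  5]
x^3 + 3*x^2 + 3*x + 1

The characteristic polynomial is χ_A(x) = (x + 1)^5, so the eigenvalues are known. The minimal polynomial is
  m_A(x) = Π_λ (x − λ)^{k_λ}
where k_λ is the size of the *largest* Jordan block for λ (equivalently, the smallest k with (A − λI)^k v = 0 for every generalised eigenvector v of λ).

  λ = -1: largest Jordan block has size 3, contributing (x + 1)^3

So m_A(x) = (x + 1)^3 = x^3 + 3*x^2 + 3*x + 1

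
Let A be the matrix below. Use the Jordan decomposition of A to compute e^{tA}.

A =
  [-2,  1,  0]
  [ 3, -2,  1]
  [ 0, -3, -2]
e^{tA} =
  [3*t^2*exp(-2*t)/2 + exp(-2*t), t*exp(-2*t), t^2*exp(-2*t)/2]
  [3*t*exp(-2*t), exp(-2*t), t*exp(-2*t)]
  [-9*t^2*exp(-2*t)/2, -3*t*exp(-2*t), -3*t^2*exp(-2*t)/2 + exp(-2*t)]

Strategy: write A = P · J · P⁻¹ where J is a Jordan canonical form, so e^{tA} = P · e^{tJ} · P⁻¹, and e^{tJ} can be computed block-by-block.

A has Jordan form
J =
  [-2,  1,  0]
  [ 0, -2,  1]
  [ 0,  0, -2]
(up to reordering of blocks).

Per-block formulas:
  For a 3×3 Jordan block J_3(-2): exp(t · J_3(-2)) = e^(-2t)·(I + t·N + (t^2/2)·N^2), where N is the 3×3 nilpotent shift.

After assembling e^{tJ} and conjugating by P, we get:

e^{tA} =
  [3*t^2*exp(-2*t)/2 + exp(-2*t), t*exp(-2*t), t^2*exp(-2*t)/2]
  [3*t*exp(-2*t), exp(-2*t), t*exp(-2*t)]
  [-9*t^2*exp(-2*t)/2, -3*t*exp(-2*t), -3*t^2*exp(-2*t)/2 + exp(-2*t)]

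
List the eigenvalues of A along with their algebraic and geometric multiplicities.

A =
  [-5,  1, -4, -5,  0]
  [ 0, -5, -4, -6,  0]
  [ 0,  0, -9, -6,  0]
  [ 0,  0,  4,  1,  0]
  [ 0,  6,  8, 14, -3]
λ = -5: alg = 3, geom = 2; λ = -3: alg = 2, geom = 2

Step 1 — factor the characteristic polynomial to read off the algebraic multiplicities:
  χ_A(x) = (x + 3)^2*(x + 5)^3

Step 2 — compute geometric multiplicities via the rank-nullity identity g(λ) = n − rank(A − λI):
  rank(A − (-5)·I) = 3, so dim ker(A − (-5)·I) = n − 3 = 2
  rank(A − (-3)·I) = 3, so dim ker(A − (-3)·I) = n − 3 = 2

Summary:
  λ = -5: algebraic multiplicity = 3, geometric multiplicity = 2
  λ = -3: algebraic multiplicity = 2, geometric multiplicity = 2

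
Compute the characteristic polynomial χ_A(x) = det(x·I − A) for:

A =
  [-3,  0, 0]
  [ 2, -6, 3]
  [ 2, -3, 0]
x^3 + 9*x^2 + 27*x + 27

Expanding det(x·I − A) (e.g. by cofactor expansion or by noting that A is similar to its Jordan form J, which has the same characteristic polynomial as A) gives
  χ_A(x) = x^3 + 9*x^2 + 27*x + 27
which factors as (x + 3)^3. The eigenvalues (with algebraic multiplicities) are λ = -3 with multiplicity 3.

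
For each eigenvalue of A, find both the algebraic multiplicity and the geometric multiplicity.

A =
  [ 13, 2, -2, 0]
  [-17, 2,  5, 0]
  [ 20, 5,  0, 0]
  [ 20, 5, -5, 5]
λ = 5: alg = 4, geom = 2

Step 1 — factor the characteristic polynomial to read off the algebraic multiplicities:
  χ_A(x) = (x - 5)^4

Step 2 — compute geometric multiplicities via the rank-nullity identity g(λ) = n − rank(A − λI):
  rank(A − (5)·I) = 2, so dim ker(A − (5)·I) = n − 2 = 2

Summary:
  λ = 5: algebraic multiplicity = 4, geometric multiplicity = 2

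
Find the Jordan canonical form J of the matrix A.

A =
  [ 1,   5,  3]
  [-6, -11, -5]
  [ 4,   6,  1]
J_3(-3)

The characteristic polynomial is
  det(x·I − A) = x^3 + 9*x^2 + 27*x + 27 = (x + 3)^3

Eigenvalues and multiplicities (the geometric multiplicity of λ is n − rank(A − λI), which equals the number of Jordan blocks for λ):
  λ = -3: algebraic multiplicity = 3, geometric multiplicity = 1

Determining the block sizes for each eigenvalue:
  λ = -3: one block (gm = 1), so the single block has size am = 3 → block sizes [3]

Assembling the blocks gives a Jordan form
J =
  [-3,  1,  0]
  [ 0, -3,  1]
  [ 0,  0, -3]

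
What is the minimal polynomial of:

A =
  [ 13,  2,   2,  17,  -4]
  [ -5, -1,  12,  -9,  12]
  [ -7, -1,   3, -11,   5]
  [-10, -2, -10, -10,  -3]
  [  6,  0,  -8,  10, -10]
x^5 + 5*x^4 - 5*x^3 - 45*x^2 + 108

The characteristic polynomial is χ_A(x) = (x - 2)^2*(x + 3)^3, so the eigenvalues are known. The minimal polynomial is
  m_A(x) = Π_λ (x − λ)^{k_λ}
where k_λ is the size of the *largest* Jordan block for λ (equivalently, the smallest k with (A − λI)^k v = 0 for every generalised eigenvector v of λ).

  λ = -3: largest Jordan block has size 3, contributing (x + 3)^3
  λ = 2: largest Jordan block has size 2, contributing (x − 2)^2

So m_A(x) = (x - 2)^2*(x + 3)^3 = x^5 + 5*x^4 - 5*x^3 - 45*x^2 + 108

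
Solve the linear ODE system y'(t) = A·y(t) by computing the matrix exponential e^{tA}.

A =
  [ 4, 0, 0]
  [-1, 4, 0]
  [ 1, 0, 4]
e^{tA} =
  [exp(4*t), 0, 0]
  [-t*exp(4*t), exp(4*t), 0]
  [t*exp(4*t), 0, exp(4*t)]

Strategy: write A = P · J · P⁻¹ where J is a Jordan canonical form, so e^{tA} = P · e^{tJ} · P⁻¹, and e^{tJ} can be computed block-by-block.

A has Jordan form
J =
  [4, 1, 0]
  [0, 4, 0]
  [0, 0, 4]
(up to reordering of blocks).

Per-block formulas:
  For a 2×2 Jordan block J_2(4): exp(t · J_2(4)) = e^(4t)·(I + t·N), where N is the 2×2 nilpotent shift.
  For a 1×1 block at λ = 4: exp(t · [4]) = [e^(4t)].

After assembling e^{tJ} and conjugating by P, we get:

e^{tA} =
  [exp(4*t), 0, 0]
  [-t*exp(4*t), exp(4*t), 0]
  [t*exp(4*t), 0, exp(4*t)]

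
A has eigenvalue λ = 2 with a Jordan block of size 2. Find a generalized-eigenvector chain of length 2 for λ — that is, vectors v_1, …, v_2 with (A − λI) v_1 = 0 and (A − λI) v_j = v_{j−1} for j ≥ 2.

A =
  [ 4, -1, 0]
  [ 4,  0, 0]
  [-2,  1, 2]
A Jordan chain for λ = 2 of length 2:
v_1 = (2, 4, -2)ᵀ
v_2 = (1, 0, 0)ᵀ

Let N = A − (2)·I. We want v_2 with N^2 v_2 = 0 but N^1 v_2 ≠ 0; then v_{j-1} := N · v_j for j = 2, …, 2.

Pick v_2 = (1, 0, 0)ᵀ.
Then v_1 = N · v_2 = (2, 4, -2)ᵀ.

Sanity check: (A − (2)·I) v_1 = (0, 0, 0)ᵀ = 0. ✓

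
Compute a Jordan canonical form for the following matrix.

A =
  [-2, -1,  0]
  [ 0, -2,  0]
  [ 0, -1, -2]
J_2(-2) ⊕ J_1(-2)

The characteristic polynomial is
  det(x·I − A) = x^3 + 6*x^2 + 12*x + 8 = (x + 2)^3

Eigenvalues and multiplicities (the geometric multiplicity of λ is n − rank(A − λI), which equals the number of Jordan blocks for λ):
  λ = -2: algebraic multiplicity = 3, geometric multiplicity = 2

Determining the block sizes for each eigenvalue:
  λ = -2: 2 blocks summing to 3 forces exactly one block of size 2 and the rest size 1 → block sizes [2, 1]

Assembling the blocks gives a Jordan form
J =
  [-2,  1,  0]
  [ 0, -2,  0]
  [ 0,  0, -2]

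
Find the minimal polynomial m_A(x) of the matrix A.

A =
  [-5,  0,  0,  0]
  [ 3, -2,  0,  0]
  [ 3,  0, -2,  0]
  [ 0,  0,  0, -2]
x^2 + 7*x + 10

The characteristic polynomial is χ_A(x) = (x + 2)^3*(x + 5), so the eigenvalues are known. The minimal polynomial is
  m_A(x) = Π_λ (x − λ)^{k_λ}
where k_λ is the size of the *largest* Jordan block for λ (equivalently, the smallest k with (A − λI)^k v = 0 for every generalised eigenvector v of λ).

  λ = -5: largest Jordan block has size 1, contributing (x + 5)
  λ = -2: largest Jordan block has size 1, contributing (x + 2)

So m_A(x) = (x + 2)*(x + 5) = x^2 + 7*x + 10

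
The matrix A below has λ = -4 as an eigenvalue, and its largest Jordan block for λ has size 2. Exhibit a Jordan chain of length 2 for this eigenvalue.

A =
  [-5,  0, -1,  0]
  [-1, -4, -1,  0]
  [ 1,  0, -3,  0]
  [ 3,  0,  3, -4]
A Jordan chain for λ = -4 of length 2:
v_1 = (-1, -1, 1, 3)ᵀ
v_2 = (1, 0, 0, 0)ᵀ

Let N = A − (-4)·I. We want v_2 with N^2 v_2 = 0 but N^1 v_2 ≠ 0; then v_{j-1} := N · v_j for j = 2, …, 2.

Pick v_2 = (1, 0, 0, 0)ᵀ.
Then v_1 = N · v_2 = (-1, -1, 1, 3)ᵀ.

Sanity check: (A − (-4)·I) v_1 = (0, 0, 0, 0)ᵀ = 0. ✓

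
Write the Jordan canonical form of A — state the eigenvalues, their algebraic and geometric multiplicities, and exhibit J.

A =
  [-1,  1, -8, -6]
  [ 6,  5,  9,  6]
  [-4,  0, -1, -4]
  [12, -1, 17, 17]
J_3(5) ⊕ J_1(5)

The characteristic polynomial is
  det(x·I − A) = x^4 - 20*x^3 + 150*x^2 - 500*x + 625 = (x - 5)^4

Eigenvalues and multiplicities (the geometric multiplicity of λ is n − rank(A − λI), which equals the number of Jordan blocks for λ):
  λ = 5: algebraic multiplicity = 4, geometric multiplicity = 2

Determining the block sizes for each eigenvalue:
  λ = 5: with am = 4 and gm = 2, the partition is not yet determined (e.g. several partitions of 4 into 2 parts exist). Let N = A − (5)·I. Computing rank(N^1) = 2, rank(N^2) = 1, rank(N^3) = 0; the number of blocks of size ≥ j is rank(N^{j−1}) − rank(N^j), giving [2, 1, 1]. So we have 1 block(s) of size 3, 1 block(s) of size 1 → block sizes [3, 1]

Assembling the blocks gives a Jordan form
J =
  [5, 1, 0, 0]
  [0, 5, 1, 0]
  [0, 0, 5, 0]
  [0, 0, 0, 5]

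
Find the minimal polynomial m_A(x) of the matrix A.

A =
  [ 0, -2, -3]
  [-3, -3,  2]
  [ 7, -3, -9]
x^3 + 12*x^2 + 48*x + 64

The characteristic polynomial is χ_A(x) = (x + 4)^3, so the eigenvalues are known. The minimal polynomial is
  m_A(x) = Π_λ (x − λ)^{k_λ}
where k_λ is the size of the *largest* Jordan block for λ (equivalently, the smallest k with (A − λI)^k v = 0 for every generalised eigenvector v of λ).

  λ = -4: largest Jordan block has size 3, contributing (x + 4)^3

So m_A(x) = (x + 4)^3 = x^3 + 12*x^2 + 48*x + 64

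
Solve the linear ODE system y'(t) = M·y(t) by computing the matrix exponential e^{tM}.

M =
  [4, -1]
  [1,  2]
e^{tM} =
  [t*exp(3*t) + exp(3*t), -t*exp(3*t)]
  [t*exp(3*t), -t*exp(3*t) + exp(3*t)]

Strategy: write M = P · J · P⁻¹ where J is a Jordan canonical form, so e^{tM} = P · e^{tJ} · P⁻¹, and e^{tJ} can be computed block-by-block.

M has Jordan form
J =
  [3, 1]
  [0, 3]
(up to reordering of blocks).

Per-block formulas:
  For a 2×2 Jordan block J_2(3): exp(t · J_2(3)) = e^(3t)·(I + t·N), where N is the 2×2 nilpotent shift.

After assembling e^{tJ} and conjugating by P, we get:

e^{tM} =
  [t*exp(3*t) + exp(3*t), -t*exp(3*t)]
  [t*exp(3*t), -t*exp(3*t) + exp(3*t)]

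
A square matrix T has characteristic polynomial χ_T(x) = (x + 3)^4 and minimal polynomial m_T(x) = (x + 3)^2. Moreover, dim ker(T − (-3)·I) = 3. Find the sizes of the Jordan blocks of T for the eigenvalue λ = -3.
Block sizes for λ = -3: [2, 1, 1]

Step 1 — from the characteristic polynomial, algebraic multiplicity of λ = -3 is 4. From dim ker(T − (-3)·I) = 3, there are exactly 3 Jordan blocks for λ = -3.
Step 2 — from the minimal polynomial, the factor (x + 3)^2 tells us the largest block for λ = -3 has size 2.
Step 3 — with total size 4, 3 blocks, and largest block 2, the block sizes (in nonincreasing order) are [2, 1, 1].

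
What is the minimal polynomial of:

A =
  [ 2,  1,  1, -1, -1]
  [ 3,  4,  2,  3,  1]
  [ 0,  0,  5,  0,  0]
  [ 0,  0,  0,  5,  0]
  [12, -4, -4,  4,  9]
x^3 - 15*x^2 + 75*x - 125

The characteristic polynomial is χ_A(x) = (x - 5)^5, so the eigenvalues are known. The minimal polynomial is
  m_A(x) = Π_λ (x − λ)^{k_λ}
where k_λ is the size of the *largest* Jordan block for λ (equivalently, the smallest k with (A − λI)^k v = 0 for every generalised eigenvector v of λ).

  λ = 5: largest Jordan block has size 3, contributing (x − 5)^3

So m_A(x) = (x - 5)^3 = x^3 - 15*x^2 + 75*x - 125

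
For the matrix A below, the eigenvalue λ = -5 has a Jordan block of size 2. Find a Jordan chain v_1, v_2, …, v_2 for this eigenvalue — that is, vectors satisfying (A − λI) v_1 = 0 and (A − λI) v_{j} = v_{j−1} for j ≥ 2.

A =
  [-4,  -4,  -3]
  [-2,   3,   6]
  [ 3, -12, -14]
A Jordan chain for λ = -5 of length 2:
v_1 = (1, -2, 3)ᵀ
v_2 = (1, 0, 0)ᵀ

Let N = A − (-5)·I. We want v_2 with N^2 v_2 = 0 but N^1 v_2 ≠ 0; then v_{j-1} := N · v_j for j = 2, …, 2.

Pick v_2 = (1, 0, 0)ᵀ.
Then v_1 = N · v_2 = (1, -2, 3)ᵀ.

Sanity check: (A − (-5)·I) v_1 = (0, 0, 0)ᵀ = 0. ✓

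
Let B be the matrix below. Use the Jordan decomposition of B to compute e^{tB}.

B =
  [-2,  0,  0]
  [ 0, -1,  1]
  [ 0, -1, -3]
e^{tB} =
  [exp(-2*t), 0, 0]
  [0, t*exp(-2*t) + exp(-2*t), t*exp(-2*t)]
  [0, -t*exp(-2*t), -t*exp(-2*t) + exp(-2*t)]

Strategy: write B = P · J · P⁻¹ where J is a Jordan canonical form, so e^{tB} = P · e^{tJ} · P⁻¹, and e^{tJ} can be computed block-by-block.

B has Jordan form
J =
  [-2,  1,  0]
  [ 0, -2,  0]
  [ 0,  0, -2]
(up to reordering of blocks).

Per-block formulas:
  For a 2×2 Jordan block J_2(-2): exp(t · J_2(-2)) = e^(-2t)·(I + t·N), where N is the 2×2 nilpotent shift.
  For a 1×1 block at λ = -2: exp(t · [-2]) = [e^(-2t)].

After assembling e^{tJ} and conjugating by P, we get:

e^{tB} =
  [exp(-2*t), 0, 0]
  [0, t*exp(-2*t) + exp(-2*t), t*exp(-2*t)]
  [0, -t*exp(-2*t), -t*exp(-2*t) + exp(-2*t)]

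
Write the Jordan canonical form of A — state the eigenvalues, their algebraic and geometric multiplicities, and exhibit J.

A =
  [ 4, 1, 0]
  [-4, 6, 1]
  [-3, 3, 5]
J_3(5)

The characteristic polynomial is
  det(x·I − A) = x^3 - 15*x^2 + 75*x - 125 = (x - 5)^3

Eigenvalues and multiplicities (the geometric multiplicity of λ is n − rank(A − λI), which equals the number of Jordan blocks for λ):
  λ = 5: algebraic multiplicity = 3, geometric multiplicity = 1

Determining the block sizes for each eigenvalue:
  λ = 5: one block (gm = 1), so the single block has size am = 3 → block sizes [3]

Assembling the blocks gives a Jordan form
J =
  [5, 1, 0]
  [0, 5, 1]
  [0, 0, 5]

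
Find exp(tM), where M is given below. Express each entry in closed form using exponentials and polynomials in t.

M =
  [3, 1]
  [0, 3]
e^{tM} =
  [exp(3*t), t*exp(3*t)]
  [0, exp(3*t)]

Strategy: write M = P · J · P⁻¹ where J is a Jordan canonical form, so e^{tM} = P · e^{tJ} · P⁻¹, and e^{tJ} can be computed block-by-block.

M has Jordan form
J =
  [3, 1]
  [0, 3]
(up to reordering of blocks).

Per-block formulas:
  For a 2×2 Jordan block J_2(3): exp(t · J_2(3)) = e^(3t)·(I + t·N), where N is the 2×2 nilpotent shift.

After assembling e^{tJ} and conjugating by P, we get:

e^{tM} =
  [exp(3*t), t*exp(3*t)]
  [0, exp(3*t)]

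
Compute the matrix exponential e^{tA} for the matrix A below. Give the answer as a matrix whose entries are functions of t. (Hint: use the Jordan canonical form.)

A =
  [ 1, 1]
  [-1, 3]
e^{tA} =
  [-t*exp(2*t) + exp(2*t), t*exp(2*t)]
  [-t*exp(2*t), t*exp(2*t) + exp(2*t)]

Strategy: write A = P · J · P⁻¹ where J is a Jordan canonical form, so e^{tA} = P · e^{tJ} · P⁻¹, and e^{tJ} can be computed block-by-block.

A has Jordan form
J =
  [2, 1]
  [0, 2]
(up to reordering of blocks).

Per-block formulas:
  For a 2×2 Jordan block J_2(2): exp(t · J_2(2)) = e^(2t)·(I + t·N), where N is the 2×2 nilpotent shift.

After assembling e^{tJ} and conjugating by P, we get:

e^{tA} =
  [-t*exp(2*t) + exp(2*t), t*exp(2*t)]
  [-t*exp(2*t), t*exp(2*t) + exp(2*t)]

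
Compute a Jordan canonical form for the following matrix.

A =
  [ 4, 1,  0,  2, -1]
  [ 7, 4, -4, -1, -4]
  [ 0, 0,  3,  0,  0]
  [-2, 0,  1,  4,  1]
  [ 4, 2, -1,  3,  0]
J_3(3) ⊕ J_2(3)

The characteristic polynomial is
  det(x·I − A) = x^5 - 15*x^4 + 90*x^3 - 270*x^2 + 405*x - 243 = (x - 3)^5

Eigenvalues and multiplicities (the geometric multiplicity of λ is n − rank(A − λI), which equals the number of Jordan blocks for λ):
  λ = 3: algebraic multiplicity = 5, geometric multiplicity = 2

Determining the block sizes for each eigenvalue:
  λ = 3: with am = 5 and gm = 2, the partition is not yet determined (e.g. several partitions of 5 into 2 parts exist). Let N = A − (3)·I. Computing rank(N^1) = 3, rank(N^2) = 1, rank(N^3) = 0; the number of blocks of size ≥ j is rank(N^{j−1}) − rank(N^j), giving [2, 2, 1]. So we have 1 block(s) of size 3, 1 block(s) of size 2 → block sizes [3, 2]

Assembling the blocks gives a Jordan form
J =
  [3, 1, 0, 0, 0]
  [0, 3, 1, 0, 0]
  [0, 0, 3, 0, 0]
  [0, 0, 0, 3, 1]
  [0, 0, 0, 0, 3]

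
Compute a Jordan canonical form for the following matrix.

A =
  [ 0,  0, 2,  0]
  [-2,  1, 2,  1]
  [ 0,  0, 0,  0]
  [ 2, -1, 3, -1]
J_3(0) ⊕ J_1(0)

The characteristic polynomial is
  det(x·I − A) = x^4

Eigenvalues and multiplicities (the geometric multiplicity of λ is n − rank(A − λI), which equals the number of Jordan blocks for λ):
  λ = 0: algebraic multiplicity = 4, geometric multiplicity = 2

Determining the block sizes for each eigenvalue:
  λ = 0: with am = 4 and gm = 2, the partition is not yet determined (e.g. several partitions of 4 into 2 parts exist). Let N = A − (0)·I. Computing rank(N^1) = 2, rank(N^2) = 1, rank(N^3) = 0; the number of blocks of size ≥ j is rank(N^{j−1}) − rank(N^j), giving [2, 1, 1]. So we have 1 block(s) of size 3, 1 block(s) of size 1 → block sizes [3, 1]

Assembling the blocks gives a Jordan form
J =
  [0, 1, 0, 0]
  [0, 0, 1, 0]
  [0, 0, 0, 0]
  [0, 0, 0, 0]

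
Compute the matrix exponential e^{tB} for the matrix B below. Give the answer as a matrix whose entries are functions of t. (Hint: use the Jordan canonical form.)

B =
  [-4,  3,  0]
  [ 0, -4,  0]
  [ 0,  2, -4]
e^{tB} =
  [exp(-4*t), 3*t*exp(-4*t), 0]
  [0, exp(-4*t), 0]
  [0, 2*t*exp(-4*t), exp(-4*t)]

Strategy: write B = P · J · P⁻¹ where J is a Jordan canonical form, so e^{tB} = P · e^{tJ} · P⁻¹, and e^{tJ} can be computed block-by-block.

B has Jordan form
J =
  [-4,  1,  0]
  [ 0, -4,  0]
  [ 0,  0, -4]
(up to reordering of blocks).

Per-block formulas:
  For a 2×2 Jordan block J_2(-4): exp(t · J_2(-4)) = e^(-4t)·(I + t·N), where N is the 2×2 nilpotent shift.
  For a 1×1 block at λ = -4: exp(t · [-4]) = [e^(-4t)].

After assembling e^{tJ} and conjugating by P, we get:

e^{tB} =
  [exp(-4*t), 3*t*exp(-4*t), 0]
  [0, exp(-4*t), 0]
  [0, 2*t*exp(-4*t), exp(-4*t)]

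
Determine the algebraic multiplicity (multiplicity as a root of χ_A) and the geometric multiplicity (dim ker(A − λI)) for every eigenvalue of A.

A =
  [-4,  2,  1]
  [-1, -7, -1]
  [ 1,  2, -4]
λ = -5: alg = 3, geom = 2

Step 1 — factor the characteristic polynomial to read off the algebraic multiplicities:
  χ_A(x) = (x + 5)^3

Step 2 — compute geometric multiplicities via the rank-nullity identity g(λ) = n − rank(A − λI):
  rank(A − (-5)·I) = 1, so dim ker(A − (-5)·I) = n − 1 = 2

Summary:
  λ = -5: algebraic multiplicity = 3, geometric multiplicity = 2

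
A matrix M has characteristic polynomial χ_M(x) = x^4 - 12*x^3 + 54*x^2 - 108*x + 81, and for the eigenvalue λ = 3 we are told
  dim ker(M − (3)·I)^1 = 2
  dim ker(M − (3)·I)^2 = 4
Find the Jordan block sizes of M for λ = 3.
Block sizes for λ = 3: [2, 2]

From the dimensions of kernels of powers, the number of Jordan blocks of size at least j is d_j − d_{j−1} where d_j = dim ker(N^j) (with d_0 = 0). Computing the differences gives [2, 2].
The number of blocks of size exactly k is (#blocks of size ≥ k) − (#blocks of size ≥ k + 1), so the partition is: 2 block(s) of size 2.
In nonincreasing order the block sizes are [2, 2].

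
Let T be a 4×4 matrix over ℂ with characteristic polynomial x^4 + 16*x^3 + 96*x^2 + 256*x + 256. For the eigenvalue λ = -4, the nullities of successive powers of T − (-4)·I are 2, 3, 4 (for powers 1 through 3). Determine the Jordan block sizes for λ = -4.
Block sizes for λ = -4: [3, 1]

From the dimensions of kernels of powers, the number of Jordan blocks of size at least j is d_j − d_{j−1} where d_j = dim ker(N^j) (with d_0 = 0). Computing the differences gives [2, 1, 1].
The number of blocks of size exactly k is (#blocks of size ≥ k) − (#blocks of size ≥ k + 1), so the partition is: 1 block(s) of size 1, 1 block(s) of size 3.
In nonincreasing order the block sizes are [3, 1].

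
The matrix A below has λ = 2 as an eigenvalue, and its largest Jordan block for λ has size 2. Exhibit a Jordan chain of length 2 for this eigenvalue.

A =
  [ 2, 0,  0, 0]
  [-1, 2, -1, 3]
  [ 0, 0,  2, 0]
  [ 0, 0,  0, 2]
A Jordan chain for λ = 2 of length 2:
v_1 = (0, -1, 0, 0)ᵀ
v_2 = (1, 0, 0, 0)ᵀ

Let N = A − (2)·I. We want v_2 with N^2 v_2 = 0 but N^1 v_2 ≠ 0; then v_{j-1} := N · v_j for j = 2, …, 2.

Pick v_2 = (1, 0, 0, 0)ᵀ.
Then v_1 = N · v_2 = (0, -1, 0, 0)ᵀ.

Sanity check: (A − (2)·I) v_1 = (0, 0, 0, 0)ᵀ = 0. ✓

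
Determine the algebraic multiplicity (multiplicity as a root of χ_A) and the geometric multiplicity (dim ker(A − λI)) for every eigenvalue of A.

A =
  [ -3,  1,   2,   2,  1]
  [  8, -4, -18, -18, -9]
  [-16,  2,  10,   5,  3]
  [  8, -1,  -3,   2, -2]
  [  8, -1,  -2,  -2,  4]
λ = -3: alg = 2, geom = 1; λ = 5: alg = 3, geom = 2

Step 1 — factor the characteristic polynomial to read off the algebraic multiplicities:
  χ_A(x) = (x - 5)^3*(x + 3)^2

Step 2 — compute geometric multiplicities via the rank-nullity identity g(λ) = n − rank(A − λI):
  rank(A − (-3)·I) = 4, so dim ker(A − (-3)·I) = n − 4 = 1
  rank(A − (5)·I) = 3, so dim ker(A − (5)·I) = n − 3 = 2

Summary:
  λ = -3: algebraic multiplicity = 2, geometric multiplicity = 1
  λ = 5: algebraic multiplicity = 3, geometric multiplicity = 2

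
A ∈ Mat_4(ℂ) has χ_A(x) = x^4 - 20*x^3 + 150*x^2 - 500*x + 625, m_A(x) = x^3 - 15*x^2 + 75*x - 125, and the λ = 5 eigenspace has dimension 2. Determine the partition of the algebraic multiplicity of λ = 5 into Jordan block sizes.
Block sizes for λ = 5: [3, 1]

Step 1 — from the characteristic polynomial, algebraic multiplicity of λ = 5 is 4. From dim ker(A − (5)·I) = 2, there are exactly 2 Jordan blocks for λ = 5.
Step 2 — from the minimal polynomial, the factor (x − 5)^3 tells us the largest block for λ = 5 has size 3.
Step 3 — with total size 4, 2 blocks, and largest block 3, the block sizes (in nonincreasing order) are [3, 1].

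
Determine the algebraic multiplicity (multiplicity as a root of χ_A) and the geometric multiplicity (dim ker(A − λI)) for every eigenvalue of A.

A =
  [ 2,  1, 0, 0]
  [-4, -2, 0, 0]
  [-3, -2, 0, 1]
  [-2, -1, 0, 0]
λ = 0: alg = 4, geom = 2

Step 1 — factor the characteristic polynomial to read off the algebraic multiplicities:
  χ_A(x) = x^4

Step 2 — compute geometric multiplicities via the rank-nullity identity g(λ) = n − rank(A − λI):
  rank(A − (0)·I) = 2, so dim ker(A − (0)·I) = n − 2 = 2

Summary:
  λ = 0: algebraic multiplicity = 4, geometric multiplicity = 2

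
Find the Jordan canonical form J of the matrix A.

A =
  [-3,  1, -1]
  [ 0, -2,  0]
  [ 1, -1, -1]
J_2(-2) ⊕ J_1(-2)

The characteristic polynomial is
  det(x·I − A) = x^3 + 6*x^2 + 12*x + 8 = (x + 2)^3

Eigenvalues and multiplicities (the geometric multiplicity of λ is n − rank(A − λI), which equals the number of Jordan blocks for λ):
  λ = -2: algebraic multiplicity = 3, geometric multiplicity = 2

Determining the block sizes for each eigenvalue:
  λ = -2: 2 blocks summing to 3 forces exactly one block of size 2 and the rest size 1 → block sizes [2, 1]

Assembling the blocks gives a Jordan form
J =
  [-2,  1,  0]
  [ 0, -2,  0]
  [ 0,  0, -2]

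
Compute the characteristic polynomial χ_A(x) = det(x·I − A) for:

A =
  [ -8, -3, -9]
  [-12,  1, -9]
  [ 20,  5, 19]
x^3 - 12*x^2 + 48*x - 64

Expanding det(x·I − A) (e.g. by cofactor expansion or by noting that A is similar to its Jordan form J, which has the same characteristic polynomial as A) gives
  χ_A(x) = x^3 - 12*x^2 + 48*x - 64
which factors as (x - 4)^3. The eigenvalues (with algebraic multiplicities) are λ = 4 with multiplicity 3.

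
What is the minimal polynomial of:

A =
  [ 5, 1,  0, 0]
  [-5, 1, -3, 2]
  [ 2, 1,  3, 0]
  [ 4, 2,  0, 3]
x^3 - 9*x^2 + 27*x - 27

The characteristic polynomial is χ_A(x) = (x - 3)^4, so the eigenvalues are known. The minimal polynomial is
  m_A(x) = Π_λ (x − λ)^{k_λ}
where k_λ is the size of the *largest* Jordan block for λ (equivalently, the smallest k with (A − λI)^k v = 0 for every generalised eigenvector v of λ).

  λ = 3: largest Jordan block has size 3, contributing (x − 3)^3

So m_A(x) = (x - 3)^3 = x^3 - 9*x^2 + 27*x - 27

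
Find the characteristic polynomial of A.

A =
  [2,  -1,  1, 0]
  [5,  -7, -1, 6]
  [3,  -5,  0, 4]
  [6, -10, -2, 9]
x^4 - 4*x^3 + 6*x^2 - 4*x + 1

Expanding det(x·I − A) (e.g. by cofactor expansion or by noting that A is similar to its Jordan form J, which has the same characteristic polynomial as A) gives
  χ_A(x) = x^4 - 4*x^3 + 6*x^2 - 4*x + 1
which factors as (x - 1)^4. The eigenvalues (with algebraic multiplicities) are λ = 1 with multiplicity 4.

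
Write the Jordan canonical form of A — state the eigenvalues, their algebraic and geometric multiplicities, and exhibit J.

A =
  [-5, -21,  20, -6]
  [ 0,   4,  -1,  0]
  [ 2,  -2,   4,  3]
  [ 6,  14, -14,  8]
J_1(-1) ⊕ J_3(4)

The characteristic polynomial is
  det(x·I − A) = x^4 - 11*x^3 + 36*x^2 - 16*x - 64 = (x - 4)^3*(x + 1)

Eigenvalues and multiplicities (the geometric multiplicity of λ is n − rank(A − λI), which equals the number of Jordan blocks for λ):
  λ = -1: algebraic multiplicity = 1, geometric multiplicity = 1
  λ = 4: algebraic multiplicity = 3, geometric multiplicity = 1

Determining the block sizes for each eigenvalue:
  λ = -1: one block (gm = 1), so the single block has size am = 1 → block sizes [1]
  λ = 4: one block (gm = 1), so the single block has size am = 3 → block sizes [3]

Assembling the blocks gives a Jordan form
J =
  [-1, 0, 0, 0]
  [ 0, 4, 1, 0]
  [ 0, 0, 4, 1]
  [ 0, 0, 0, 4]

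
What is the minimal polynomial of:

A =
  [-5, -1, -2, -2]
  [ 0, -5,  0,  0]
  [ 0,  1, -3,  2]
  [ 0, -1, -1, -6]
x^3 + 14*x^2 + 65*x + 100

The characteristic polynomial is χ_A(x) = (x + 4)*(x + 5)^3, so the eigenvalues are known. The minimal polynomial is
  m_A(x) = Π_λ (x − λ)^{k_λ}
where k_λ is the size of the *largest* Jordan block for λ (equivalently, the smallest k with (A − λI)^k v = 0 for every generalised eigenvector v of λ).

  λ = -5: largest Jordan block has size 2, contributing (x + 5)^2
  λ = -4: largest Jordan block has size 1, contributing (x + 4)

So m_A(x) = (x + 4)*(x + 5)^2 = x^3 + 14*x^2 + 65*x + 100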